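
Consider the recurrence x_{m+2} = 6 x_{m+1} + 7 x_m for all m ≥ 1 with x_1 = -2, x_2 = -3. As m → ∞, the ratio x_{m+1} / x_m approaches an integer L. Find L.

The characteristic equation is r^2 - 6r - 7 = 0, which factors as (r - 7)(r + 1) = 0.
So the roots are 7 and -1. Since |7| > |-1| and the coefficient of 7^m is non-zero, the ratio tends to 7.

7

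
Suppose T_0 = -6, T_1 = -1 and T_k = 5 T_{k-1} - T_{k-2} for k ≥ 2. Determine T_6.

T_2 = 5*(-1) - (-6) = 1
T_3 = 5*1 - (-1) = 6
T_4 = 5*6 - 1 = 29
T_5 = 5*29 - 6 = 139
T_6 = 5*139 - 29 = 666

666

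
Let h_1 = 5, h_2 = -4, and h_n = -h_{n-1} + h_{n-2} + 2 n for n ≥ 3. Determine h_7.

85

h_3 = -(-4) + 5 + 6 = 15
h_4 = -15 + (-4) + 8 = -11
h_5 = -(-11) + 15 + 10 = 36
h_6 = -36 + (-11) + 12 = -35
h_7 = -(-35) + 36 + 14 = 85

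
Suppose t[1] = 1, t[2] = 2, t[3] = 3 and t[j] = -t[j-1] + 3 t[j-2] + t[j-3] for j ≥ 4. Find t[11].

135

t[4] = -3 + 3(2) + 1 = 4
t[5] = -4 + 3(3) + 2 = 7
t[6] = -7 + 3(4) + 3 = 8
t[7] = -8 + 3(7) + 4 = 17
t[8] = -17 + 3(8) + 7 = 14
t[9] = -14 + 3(17) + 8 = 45
t[10] = -45 + 3(14) + 17 = 14
t[11] = -14 + 3(45) + 14 = 135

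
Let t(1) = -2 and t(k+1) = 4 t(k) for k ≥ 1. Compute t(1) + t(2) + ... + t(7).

t(2) = 4·(-2) = -8
t(3) = 4·(-8) = -32
t(4) = 4·(-32) = -128
t(5) = 4·(-128) = -512
t(6) = 4·(-512) = -2048
t(7) = 4·(-2048) = -8192
Sum = (-2) + (-8) + (-32) + (-128) + (-512) + (-2048) + (-8192) = -10922

-10922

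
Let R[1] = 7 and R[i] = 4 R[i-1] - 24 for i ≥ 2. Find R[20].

The fixed point is -24/(1 - 4) = 8, so R[i] - 8 = 4(R[i-1] - 8).
Hence R[i] = -1·4^{i-1} + 8.
R[20] = -1·4^{19} + 8 = -1·274877906944 + 8 = -274877906936.

-274877906936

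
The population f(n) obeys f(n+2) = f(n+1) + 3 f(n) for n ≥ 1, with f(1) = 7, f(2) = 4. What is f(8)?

f(3) = 4 + 3*7 = 25
f(4) = 25 + 3*4 = 37
f(5) = 37 + 3*25 = 112
f(6) = 112 + 3*37 = 223
f(7) = 223 + 3*112 = 559
f(8) = 559 + 3*223 = 1228

1228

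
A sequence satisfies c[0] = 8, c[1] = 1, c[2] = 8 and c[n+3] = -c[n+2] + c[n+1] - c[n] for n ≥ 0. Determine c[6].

82

c[3] = -8 + 1 - 8 = -15
c[4] = -(-15) + 8 - 1 = 22
c[5] = -22 + (-15) - 8 = -45
c[6] = -(-45) + 22 - (-15) = 82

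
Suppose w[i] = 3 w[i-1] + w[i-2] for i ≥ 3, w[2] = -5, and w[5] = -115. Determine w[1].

Let w[1] = y.
w[3] = -15 + y
w[4] = -50 + 3y
w[5] = -165 + 10y
So -165 + 10y = -115, giving y = 5.

5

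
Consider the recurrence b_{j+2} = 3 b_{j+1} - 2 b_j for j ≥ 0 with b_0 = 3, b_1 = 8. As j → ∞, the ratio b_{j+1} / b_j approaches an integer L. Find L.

The characteristic equation is r^2 - 3r + 2 = 0, which factors as (r - 2)(r - 1) = 0.
So the roots are 2 and 1. Since |2| > |1| and the coefficient of 2^j is non-zero, the ratio tends to 2.

2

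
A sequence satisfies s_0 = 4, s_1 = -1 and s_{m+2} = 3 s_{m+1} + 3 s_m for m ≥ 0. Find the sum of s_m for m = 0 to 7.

s_2 = 3·(-1) + 3·4 = 9
s_3 = 3·9 + 3·(-1) = 24
s_4 = 3·24 + 3·9 = 99
s_5 = 3·99 + 3·24 = 369
s_6 = 3·369 + 3·99 = 1404
s_7 = 3·1404 + 3·369 = 5319
Sum = 4 + (-1) + 9 + 24 + 99 + 369 + 1404 + 5319 = 7227

7227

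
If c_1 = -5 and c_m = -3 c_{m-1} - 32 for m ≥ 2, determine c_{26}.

The fixed point is -32/(1 + 3) = -8, so c_m + 8 = -3(c_{m-1} + 8).
Hence c_m = 3·(-3)^{m-1} - 8.
c_{26} = 3·(-3)^{25} - 8 = 3·-847288609443 - 8 = -2541865828337.

-2541865828337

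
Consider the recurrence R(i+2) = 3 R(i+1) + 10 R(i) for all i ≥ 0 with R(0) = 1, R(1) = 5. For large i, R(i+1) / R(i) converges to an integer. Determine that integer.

The characteristic equation is r^2 - 3r - 10 = 0, which factors as (r - 5)(r + 2) = 0.
So the roots are 5 and -2. Since |5| > |-2| and the coefficient of 5^i is non-zero, the ratio tends to 5.

5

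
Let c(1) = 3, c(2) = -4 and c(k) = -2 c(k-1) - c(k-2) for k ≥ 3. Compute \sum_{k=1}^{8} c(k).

-4

c(3) = -2·(-4) - 3 = 5
c(4) = -2·5 - (-4) = -6
c(5) = -2·(-6) - 5 = 7
c(6) = -2·7 - (-6) = -8
c(7) = -2·(-8) - 7 = 9
c(8) = -2·9 - (-8) = -10
Sum = 3 + (-4) + 5 + (-6) + 7 + (-8) + 9 + (-10) = -4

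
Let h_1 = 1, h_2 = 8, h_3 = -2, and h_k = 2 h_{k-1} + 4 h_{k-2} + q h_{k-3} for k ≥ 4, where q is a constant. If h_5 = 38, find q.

h_4 = 28 + q
h_5 = 48 + 10q
So 48 + 10q = 38, giving q = -1.

-1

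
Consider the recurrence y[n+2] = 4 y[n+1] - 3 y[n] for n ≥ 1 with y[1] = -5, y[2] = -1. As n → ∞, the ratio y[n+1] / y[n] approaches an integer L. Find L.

3

The characteristic equation is r^2 - 4r + 3 = 0, which factors as (r - 3)(r - 1) = 0.
So the roots are 3 and 1. Since |3| > |1| and the coefficient of 3^n is non-zero, the ratio tends to 3.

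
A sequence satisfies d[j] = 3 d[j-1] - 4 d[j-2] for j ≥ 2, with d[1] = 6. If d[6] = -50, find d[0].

Let d[0] = z.
d[2] = 18 - 4z
d[3] = 30 - 12z
d[4] = 18 - 20z
d[5] = -66 - 12z
d[6] = -270 + 44z
So -270 + 44z = -50, giving z = 5.

5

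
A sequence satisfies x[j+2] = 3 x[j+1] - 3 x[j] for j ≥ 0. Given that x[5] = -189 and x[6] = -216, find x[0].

8

Rearranging, x[j-2] = (x[j] - 3 x[j-1]) / -3.
x[4] = (-216 - 3*(-189)) / -3 = 351/-3 = -117
x[3] = (-189 - 3*(-117)) / -3 = 162/-3 = -54
x[2] = (-117 - 3*(-54)) / -3 = 45/-3 = -15
x[1] = (-54 - 3*(-15)) / -3 = -9/-3 = 3
x[0] = (-15 - 3*3) / -3 = -24/-3 = 8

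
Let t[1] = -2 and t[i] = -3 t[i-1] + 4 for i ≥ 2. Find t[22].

31381059610

The fixed point is 4/(1 + 3) = 1, so t[i] - 1 = -3(t[i-1] - 1).
Hence t[i] = -3·(-3)^{i-1} + 1.
t[22] = -3·(-3)^{21} + 1 = -3·-10460353203 + 1 = 31381059610.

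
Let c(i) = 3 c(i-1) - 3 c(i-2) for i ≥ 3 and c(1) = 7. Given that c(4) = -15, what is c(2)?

8

Let c(2) = v.
c(3) = -21 + 3v
c(4) = -63 + 6v
So -63 + 6v = -15, giving v = 8.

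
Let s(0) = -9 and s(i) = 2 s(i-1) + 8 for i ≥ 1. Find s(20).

The fixed point is 8/(1 - 2) = -8, so s(i) + 8 = 2(s(i-1) + 8).
Hence s(i) = -1·2^i - 8.
s(20) = -1·2^{20} - 8 = -1·1048576 - 8 = -1048584.

-1048584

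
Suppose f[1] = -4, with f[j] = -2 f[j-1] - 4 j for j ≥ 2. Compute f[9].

-468

f[2] = -2·(-4) - 8 = 0
f[3] = -2·0 - 12 = -12
f[4] = -2·(-12) - 16 = 8
f[5] = -2·8 - 20 = -36
f[6] = -2·(-36) - 24 = 48
f[7] = -2·48 - 28 = -124
f[8] = -2·(-124) - 32 = 216
f[9] = -2·216 - 36 = -468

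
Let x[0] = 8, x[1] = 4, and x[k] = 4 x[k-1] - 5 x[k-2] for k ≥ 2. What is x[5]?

-796

x[2] = 4·4 - 5·8 = -24
x[3] = 4·(-24) - 5·4 = -116
x[4] = 4·(-116) - 5·(-24) = -344
x[5] = 4·(-344) - 5·(-116) = -796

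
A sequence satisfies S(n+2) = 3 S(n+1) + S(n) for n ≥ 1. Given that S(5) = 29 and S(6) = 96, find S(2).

3

Rearranging, S(n-2) = S(n) - 3 S(n-1).
S(4) = 96 - 3(29) = 9
S(3) = 29 - 3(9) = 2
S(2) = 9 - 3(2) = 3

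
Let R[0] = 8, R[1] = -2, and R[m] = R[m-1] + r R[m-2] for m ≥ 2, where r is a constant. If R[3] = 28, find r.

5

R[2] = -2 + 8r
R[3] = -2 + 6r
So -2 + 6r = 28, giving r = 5.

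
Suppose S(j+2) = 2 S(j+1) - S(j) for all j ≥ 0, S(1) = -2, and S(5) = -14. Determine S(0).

Let S(0) = y.
S(2) = -4 - y
S(3) = -6 - 2y
S(4) = -8 - 3y
S(5) = -10 - 4y
So -10 - 4y = -14, giving y = 1.

1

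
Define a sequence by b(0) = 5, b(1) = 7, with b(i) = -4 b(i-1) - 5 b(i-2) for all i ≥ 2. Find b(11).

b(2) = -4(7) - 5(5) = -53
b(3) = -4(-53) - 5(7) = 177
b(4) = -4(177) - 5(-53) = -443
b(5) = -4(-443) - 5(177) = 887
b(6) = -4(887) - 5(-443) = -1333
b(7) = -4(-1333) - 5(887) = 897
b(8) = -4(897) - 5(-1333) = 3077
b(9) = -4(3077) - 5(897) = -16793
b(10) = -4(-16793) - 5(3077) = 51787
b(11) = -4(51787) - 5(-16793) = -123183

-123183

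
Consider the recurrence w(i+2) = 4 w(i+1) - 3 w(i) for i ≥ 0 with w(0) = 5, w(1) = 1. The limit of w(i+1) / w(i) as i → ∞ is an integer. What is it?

The characteristic equation is r^2 - 4r + 3 = 0, which factors as (r - 3)(r - 1) = 0.
So the roots are 3 and 1. Since |3| > |1| and the coefficient of 3^i is non-zero, the ratio tends to 3.

3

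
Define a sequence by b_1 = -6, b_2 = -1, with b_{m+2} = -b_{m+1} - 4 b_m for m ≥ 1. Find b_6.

163

b_3 = -(-1) - 4·(-6) = 25
b_4 = -25 - 4·(-1) = -21
b_5 = -(-21) - 4·25 = -79
b_6 = -(-79) - 4·(-21) = 163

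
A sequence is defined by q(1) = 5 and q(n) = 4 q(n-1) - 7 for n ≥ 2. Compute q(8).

43693

q(2) = 4(5) - 7 = 13
q(3) = 4(13) - 7 = 45
q(4) = 4(45) - 7 = 173
q(5) = 4(173) - 7 = 685
q(6) = 4(685) - 7 = 2733
q(7) = 4(2733) - 7 = 10925
q(8) = 4(10925) - 7 = 43693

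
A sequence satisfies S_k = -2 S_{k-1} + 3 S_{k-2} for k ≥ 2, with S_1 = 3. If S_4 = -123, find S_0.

Let S_0 = v.
S_2 = -6 + 3v
S_3 = 21 - 6v
S_4 = -60 + 21v
So -60 + 21v = -123, giving v = -3.

-3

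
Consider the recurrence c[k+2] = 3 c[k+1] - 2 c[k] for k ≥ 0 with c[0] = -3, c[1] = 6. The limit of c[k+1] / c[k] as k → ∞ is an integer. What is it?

The characteristic equation is r^2 - 3r + 2 = 0, which factors as (r - 2)(r - 1) = 0.
So the roots are 2 and 1. Since |2| > |1| and the coefficient of 2^k is non-zero, the ratio tends to 2.

2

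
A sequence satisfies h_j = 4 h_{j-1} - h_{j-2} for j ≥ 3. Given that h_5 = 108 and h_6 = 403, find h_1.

Rearranging, h_{j-2} = -(h_j - 4 h_{j-1}).
h_4 = -(403 - 4*108) = 29
h_3 = -(108 - 4*29) = 8
h_2 = -(29 - 4*8) = 3
h_1 = -(8 - 4*3) = 4

4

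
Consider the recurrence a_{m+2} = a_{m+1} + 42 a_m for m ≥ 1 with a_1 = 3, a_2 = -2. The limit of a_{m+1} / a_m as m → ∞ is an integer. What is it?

7

The characteristic equation is r^2 - r - 42 = 0, which factors as (r - 7)(r + 6) = 0.
So the roots are 7 and -6. Since |7| > |-6| and the coefficient of 7^m is non-zero, the ratio tends to 7.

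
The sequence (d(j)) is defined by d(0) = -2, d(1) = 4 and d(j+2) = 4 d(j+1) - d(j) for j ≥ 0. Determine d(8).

49278

d(2) = 4*4 - (-2) = 18
d(3) = 4*18 - 4 = 68
d(4) = 4*68 - 18 = 254
d(5) = 4*254 - 68 = 948
d(6) = 4*948 - 254 = 3538
d(7) = 4*3538 - 948 = 13204
d(8) = 4*13204 - 3538 = 49278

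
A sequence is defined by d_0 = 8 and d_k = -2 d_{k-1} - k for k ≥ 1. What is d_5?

d_1 = -2*8 - 1 = -17
d_2 = -2*(-17) - 2 = 32
d_3 = -2*32 - 3 = -67
d_4 = -2*(-67) - 4 = 130
d_5 = -2*130 - 5 = -265

-265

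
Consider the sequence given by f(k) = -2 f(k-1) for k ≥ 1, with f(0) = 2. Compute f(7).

f(1) = -2(2) = -4
f(2) = -2(-4) = 8
f(3) = -2(8) = -16
f(4) = -2(-16) = 32
f(5) = -2(32) = -64
f(6) = -2(-64) = 128
f(7) = -2(128) = -256

-256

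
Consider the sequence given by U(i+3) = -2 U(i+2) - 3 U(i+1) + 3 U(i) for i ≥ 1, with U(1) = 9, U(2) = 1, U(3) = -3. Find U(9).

501

U(4) = -2*(-3) - 3*1 + 3*9 = 30
U(5) = -2*30 - 3*(-3) + 3*1 = -48
U(6) = -2*(-48) - 3*30 + 3*(-3) = -3
U(7) = -2*(-3) - 3*(-48) + 3*30 = 240
U(8) = -2*240 - 3*(-3) + 3*(-48) = -615
U(9) = -2*(-615) - 3*240 + 3*(-3) = 501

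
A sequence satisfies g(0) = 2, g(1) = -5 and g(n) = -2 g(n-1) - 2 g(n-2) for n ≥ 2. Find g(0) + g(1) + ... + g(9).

-51

g(2) = -2(-5) - 2(2) = 6
g(3) = -2(6) - 2(-5) = -2
g(4) = -2(-2) - 2(6) = -8
g(5) = -2(-8) - 2(-2) = 20
g(6) = -2(20) - 2(-8) = -24
g(7) = -2(-24) - 2(20) = 8
g(8) = -2(8) - 2(-24) = 32
g(9) = -2(32) - 2(8) = -80
Sum = 2 + (-5) + 6 + (-2) + (-8) + 20 + (-24) + 8 + 32 + (-80) = -51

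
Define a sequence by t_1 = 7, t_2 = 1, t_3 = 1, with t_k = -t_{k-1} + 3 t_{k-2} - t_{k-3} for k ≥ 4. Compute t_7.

t_4 = -1 + 3·1 - 7 = -5
t_5 = -(-5) + 3·1 - 1 = 7
t_6 = -7 + 3·(-5) - 1 = -23
t_7 = -(-23) + 3·7 - (-5) = 49

49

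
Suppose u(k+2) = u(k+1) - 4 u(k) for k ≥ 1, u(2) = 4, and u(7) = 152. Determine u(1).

Let u(1) = v.
u(3) = 4 - 4v
u(4) = -12 - 4v
u(5) = -28 + 12v
u(6) = 20 + 28v
u(7) = 132 - 20v
So 132 - 20v = 152, giving v = -1.

-1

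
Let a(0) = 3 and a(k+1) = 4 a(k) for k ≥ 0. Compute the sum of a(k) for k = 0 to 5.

4095

a(1) = 4·3 = 12
a(2) = 4·12 = 48
a(3) = 4·48 = 192
a(4) = 4·192 = 768
a(5) = 4·768 = 3072
Sum = 3 + 12 + 48 + 192 + 768 + 3072 = 4095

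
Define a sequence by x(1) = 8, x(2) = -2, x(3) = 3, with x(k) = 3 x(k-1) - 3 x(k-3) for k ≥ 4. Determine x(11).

x(4) = 3·3 - 3·8 = -15
x(5) = 3·(-15) - 3·(-2) = -39
x(6) = 3·(-39) - 3·3 = -126
x(7) = 3·(-126) - 3·(-15) = -333
x(8) = 3·(-333) - 3·(-39) = -882
x(9) = 3·(-882) - 3·(-126) = -2268
x(10) = 3·(-2268) - 3·(-333) = -5805
x(11) = 3·(-5805) - 3·(-882) = -14769

-14769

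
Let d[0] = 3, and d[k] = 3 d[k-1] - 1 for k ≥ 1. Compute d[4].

203

d[1] = 3·3 - 1 = 8
d[2] = 3·8 - 1 = 23
d[3] = 3·23 - 1 = 68
d[4] = 3·68 - 1 = 203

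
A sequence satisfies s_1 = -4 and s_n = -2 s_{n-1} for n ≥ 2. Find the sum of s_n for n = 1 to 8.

340

s_2 = -2·(-4) = 8
s_3 = -2·8 = -16
s_4 = -2·(-16) = 32
s_5 = -2·32 = -64
s_6 = -2·(-64) = 128
s_7 = -2·128 = -256
s_8 = -2·(-256) = 512
Sum = (-4) + 8 + (-16) + 32 + (-64) + 128 + (-256) + 512 = 340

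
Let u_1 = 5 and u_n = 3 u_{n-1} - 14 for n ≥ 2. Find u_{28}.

The fixed point is -14/(1 - 3) = 7, so u_n - 7 = 3(u_{n-1} - 7).
Hence u_n = -2·3^{n-1} + 7.
u_{28} = -2·3^{27} + 7 = -2·7625597484987 + 7 = -15251194969967.

-15251194969967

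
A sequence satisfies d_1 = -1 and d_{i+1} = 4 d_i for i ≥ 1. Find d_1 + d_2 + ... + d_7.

-5461

d_2 = 4·(-1) = -4
d_3 = 4·(-4) = -16
d_4 = 4·(-16) = -64
d_5 = 4·(-64) = -256
d_6 = 4·(-256) = -1024
d_7 = 4·(-1024) = -4096
Sum = (-1) + (-4) + (-16) + (-64) + (-256) + (-1024) + (-4096) = -5461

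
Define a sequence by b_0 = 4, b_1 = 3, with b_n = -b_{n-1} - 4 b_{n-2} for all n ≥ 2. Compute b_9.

b_2 = -3 - 4*4 = -19
b_3 = -(-19) - 4*3 = 7
b_4 = -7 - 4*(-19) = 69
b_5 = -69 - 4*7 = -97
b_6 = -(-97) - 4*69 = -179
b_7 = -(-179) - 4*(-97) = 567
b_8 = -567 - 4*(-179) = 149
b_9 = -149 - 4*567 = -2417

-2417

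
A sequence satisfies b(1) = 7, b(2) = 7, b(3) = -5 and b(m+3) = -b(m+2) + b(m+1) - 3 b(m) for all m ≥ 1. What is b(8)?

b(4) = -(-5) + 7 - 3(7) = -9
b(5) = -(-9) + (-5) - 3(7) = -17
b(6) = -(-17) + (-9) - 3(-5) = 23
b(7) = -23 + (-17) - 3(-9) = -13
b(8) = -(-13) + 23 - 3(-17) = 87

87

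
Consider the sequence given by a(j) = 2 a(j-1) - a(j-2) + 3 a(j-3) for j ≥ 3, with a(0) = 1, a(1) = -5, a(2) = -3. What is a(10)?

a(3) = 2·(-3) - (-5) + 3·1 = 2
a(4) = 2·2 - (-3) + 3·(-5) = -8
a(5) = 2·(-8) - 2 + 3·(-3) = -27
a(6) = 2·(-27) - (-8) + 3·2 = -40
a(7) = 2·(-40) - (-27) + 3·(-8) = -77
a(8) = 2·(-77) - (-40) + 3·(-27) = -195
a(9) = 2·(-195) - (-77) + 3·(-40) = -433
a(10) = 2·(-433) - (-195) + 3·(-77) = -902

-902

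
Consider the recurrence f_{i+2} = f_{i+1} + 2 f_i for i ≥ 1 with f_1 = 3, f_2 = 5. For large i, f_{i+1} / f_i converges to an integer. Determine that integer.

The characteristic equation is r^2 - r - 2 = 0, which factors as (r - 2)(r + 1) = 0.
So the roots are 2 and -1. Since |2| > |-1| and the coefficient of 2^i is non-zero, the ratio tends to 2.

2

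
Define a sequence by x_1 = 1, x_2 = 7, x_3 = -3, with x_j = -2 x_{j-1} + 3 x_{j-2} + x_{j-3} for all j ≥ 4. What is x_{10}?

x_4 = -2*(-3) + 3*7 + 1 = 28
x_5 = -2*28 + 3*(-3) + 7 = -58
x_6 = -2*(-58) + 3*28 + (-3) = 197
x_7 = -2*197 + 3*(-58) + 28 = -540
x_8 = -2*(-540) + 3*197 + (-58) = 1613
x_9 = -2*1613 + 3*(-540) + 197 = -4649
x_{10} = -2*(-4649) + 3*1613 + (-540) = 13597

13597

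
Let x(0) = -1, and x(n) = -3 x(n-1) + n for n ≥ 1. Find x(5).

290

x(1) = -3·(-1) + 1 = 4
x(2) = -3·4 + 2 = -10
x(3) = -3·(-10) + 3 = 33
x(4) = -3·33 + 4 = -95
x(5) = -3·(-95) + 5 = 290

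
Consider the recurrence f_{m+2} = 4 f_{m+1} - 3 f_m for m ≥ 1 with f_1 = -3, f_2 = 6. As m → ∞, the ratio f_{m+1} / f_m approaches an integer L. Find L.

The characteristic equation is r^2 - 4r + 3 = 0, which factors as (r - 3)(r - 1) = 0.
So the roots are 3 and 1. Since |3| > |1| and the coefficient of 3^m is non-zero, the ratio tends to 3.

3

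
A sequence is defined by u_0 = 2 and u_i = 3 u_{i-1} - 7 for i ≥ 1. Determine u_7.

u_1 = 3(2) - 7 = -1
u_2 = 3(-1) - 7 = -10
u_3 = 3(-10) - 7 = -37
u_4 = 3(-37) - 7 = -118
u_5 = 3(-118) - 7 = -361
u_6 = 3(-361) - 7 = -1090
u_7 = 3(-1090) - 7 = -3277

-3277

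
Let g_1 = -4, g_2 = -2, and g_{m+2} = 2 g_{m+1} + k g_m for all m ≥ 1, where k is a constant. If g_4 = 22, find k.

g_3 = -4 - 4k
g_4 = -8 - 10k
So -8 - 10k = 22, giving k = -3.

-3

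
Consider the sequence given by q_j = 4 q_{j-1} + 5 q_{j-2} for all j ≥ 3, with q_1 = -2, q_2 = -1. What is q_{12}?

-24414061

q_3 = 4(-1) + 5(-2) = -14
q_4 = 4(-14) + 5(-1) = -61
q_5 = 4(-61) + 5(-14) = -314
q_6 = 4(-314) + 5(-61) = -1561
q_7 = 4(-1561) + 5(-314) = -7814
q_8 = 4(-7814) + 5(-1561) = -39061
q_9 = 4(-39061) + 5(-7814) = -195314
q_{10} = 4(-195314) + 5(-39061) = -976561
q_{11} = 4(-976561) + 5(-195314) = -4882814
q_{12} = 4(-4882814) + 5(-976561) = -24414061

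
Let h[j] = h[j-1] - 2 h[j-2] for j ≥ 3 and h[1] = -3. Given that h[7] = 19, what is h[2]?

5

Let h[2] = w.
h[3] = 6 + w
h[4] = 6 - w
h[5] = -6 - 3w
h[6] = -18 - w
h[7] = -6 + 5w
So -6 + 5w = 19, giving w = 5.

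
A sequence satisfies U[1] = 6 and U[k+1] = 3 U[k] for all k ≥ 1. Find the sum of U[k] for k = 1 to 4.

U[2] = 3·6 = 18
U[3] = 3·18 = 54
U[4] = 3·54 = 162
Sum = 6 + 18 + 54 + 162 = 240

240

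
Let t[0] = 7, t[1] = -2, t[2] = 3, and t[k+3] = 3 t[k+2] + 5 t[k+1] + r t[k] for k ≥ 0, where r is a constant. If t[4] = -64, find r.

-4

t[3] = -1 + 7r
t[4] = 12 + 19r
So 12 + 19r = -64, giving r = -4.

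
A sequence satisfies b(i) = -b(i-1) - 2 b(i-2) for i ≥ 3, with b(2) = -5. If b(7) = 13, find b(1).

Let b(1) = v.
b(3) = 5 - 2v
b(4) = 5 + 2v
b(5) = -15 + 2v
b(6) = 5 - 6v
b(7) = 25 + 2v
So 25 + 2v = 13, giving v = -6.

-6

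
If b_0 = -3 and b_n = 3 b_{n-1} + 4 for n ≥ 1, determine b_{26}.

-2541865828331

The fixed point is 4/(1 - 3) = -2, so b_n + 2 = 3(b_{n-1} + 2).
Hence b_n = -1·3^n - 2.
b_{26} = -1·3^{26} - 2 = -1·2541865828329 - 2 = -2541865828331.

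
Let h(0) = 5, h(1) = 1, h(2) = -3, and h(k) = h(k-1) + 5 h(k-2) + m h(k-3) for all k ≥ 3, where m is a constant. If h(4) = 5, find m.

3

h(3) = 2 + 5m
h(4) = -13 + 6m
So -13 + 6m = 5, giving m = 3.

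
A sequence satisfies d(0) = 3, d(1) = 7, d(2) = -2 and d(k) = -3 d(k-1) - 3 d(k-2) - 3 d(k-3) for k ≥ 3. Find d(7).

d(3) = -3(-2) - 3(7) - 3(3) = -24
d(4) = -3(-24) - 3(-2) - 3(7) = 57
d(5) = -3(57) - 3(-24) - 3(-2) = -93
d(6) = -3(-93) - 3(57) - 3(-24) = 180
d(7) = -3(180) - 3(-93) - 3(57) = -432

-432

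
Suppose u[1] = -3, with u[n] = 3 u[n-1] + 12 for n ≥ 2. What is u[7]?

u[2] = 3·(-3) + 12 = 3
u[3] = 3·3 + 12 = 21
u[4] = 3·21 + 12 = 75
u[5] = 3·75 + 12 = 237
u[6] = 3·237 + 12 = 723
u[7] = 3·723 + 12 = 2181

2181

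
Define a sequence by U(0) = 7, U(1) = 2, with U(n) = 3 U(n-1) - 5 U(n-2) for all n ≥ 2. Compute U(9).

-3553

U(2) = 3(2) - 5(7) = -29
U(3) = 3(-29) - 5(2) = -97
U(4) = 3(-97) - 5(-29) = -146
U(5) = 3(-146) - 5(-97) = 47
U(6) = 3(47) - 5(-146) = 871
U(7) = 3(871) - 5(47) = 2378
U(8) = 3(2378) - 5(871) = 2779
U(9) = 3(2779) - 5(2378) = -3553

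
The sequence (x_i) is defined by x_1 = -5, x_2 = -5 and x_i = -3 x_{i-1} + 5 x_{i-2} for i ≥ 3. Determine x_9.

-17090

x_3 = -3*(-5) + 5*(-5) = -10
x_4 = -3*(-10) + 5*(-5) = 5
x_5 = -3*5 + 5*(-10) = -65
x_6 = -3*(-65) + 5*5 = 220
x_7 = -3*220 + 5*(-65) = -985
x_8 = -3*(-985) + 5*220 = 4055
x_9 = -3*4055 + 5*(-985) = -17090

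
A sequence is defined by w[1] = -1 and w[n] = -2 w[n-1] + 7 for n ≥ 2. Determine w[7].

-211

w[2] = -2·(-1) + 7 = 9
w[3] = -2·9 + 7 = -11
w[4] = -2·(-11) + 7 = 29
w[5] = -2·29 + 7 = -51
w[6] = -2·(-51) + 7 = 109
w[7] = -2·109 + 7 = -211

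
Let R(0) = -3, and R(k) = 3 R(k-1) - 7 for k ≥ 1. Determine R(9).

-127936

R(1) = 3*(-3) - 7 = -16
R(2) = 3*(-16) - 7 = -55
R(3) = 3*(-55) - 7 = -172
R(4) = 3*(-172) - 7 = -523
R(5) = 3*(-523) - 7 = -1576
R(6) = 3*(-1576) - 7 = -4735
R(7) = 3*(-4735) - 7 = -14212
R(8) = 3*(-14212) - 7 = -42643
R(9) = 3*(-42643) - 7 = -127936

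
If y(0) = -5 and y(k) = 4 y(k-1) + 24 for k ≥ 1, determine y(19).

The fixed point is 24/(1 - 4) = -8, so y(k) + 8 = 4(y(k-1) + 8).
Hence y(k) = 3·4^k - 8.
y(19) = 3·4^{19} - 8 = 3·274877906944 - 8 = 824633720824.

824633720824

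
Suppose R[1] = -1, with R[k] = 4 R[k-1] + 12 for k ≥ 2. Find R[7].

R[2] = 4·(-1) + 12 = 8
R[3] = 4·8 + 12 = 44
R[4] = 4·44 + 12 = 188
R[5] = 4·188 + 12 = 764
R[6] = 4·764 + 12 = 3068
R[7] = 4·3068 + 12 = 12284

12284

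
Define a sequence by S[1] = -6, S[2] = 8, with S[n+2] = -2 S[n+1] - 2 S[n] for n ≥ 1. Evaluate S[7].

S[3] = -2(8) - 2(-6) = -4
S[4] = -2(-4) - 2(8) = -8
S[5] = -2(-8) - 2(-4) = 24
S[6] = -2(24) - 2(-8) = -32
S[7] = -2(-32) - 2(24) = 16

16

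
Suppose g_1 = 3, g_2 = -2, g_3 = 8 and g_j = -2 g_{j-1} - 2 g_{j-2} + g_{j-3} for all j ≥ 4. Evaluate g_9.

8

g_4 = -2·8 - 2·(-2) + 3 = -9
g_5 = -2·(-9) - 2·8 + (-2) = 0
g_6 = -2·0 - 2·(-9) + 8 = 26
g_7 = -2·26 - 2·0 + (-9) = -61
g_8 = -2·(-61) - 2·26 + 0 = 70
g_9 = -2·70 - 2·(-61) + 26 = 8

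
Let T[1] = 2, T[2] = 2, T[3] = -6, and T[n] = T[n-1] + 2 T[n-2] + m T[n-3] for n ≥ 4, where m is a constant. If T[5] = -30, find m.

T[4] = -2 + 2m
T[5] = -14 + 4m
So -14 + 4m = -30, giving m = -4.

-4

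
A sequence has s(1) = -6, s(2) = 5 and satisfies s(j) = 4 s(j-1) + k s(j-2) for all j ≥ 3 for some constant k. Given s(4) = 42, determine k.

2

s(3) = 20 - 6k
s(4) = 80 - 19k
So 80 - 19k = 42, giving k = 2.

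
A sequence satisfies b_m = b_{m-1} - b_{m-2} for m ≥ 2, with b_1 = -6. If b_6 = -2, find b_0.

-2

Let b_0 = z.
b_2 = -6 - z
b_3 = -z
b_4 = 6
b_5 = 6 + z
b_6 = z
So z = -2, giving z = -2.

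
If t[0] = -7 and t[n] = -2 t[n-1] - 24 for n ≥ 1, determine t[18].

The fixed point is -24/(1 + 2) = -8, so t[n] + 8 = -2(t[n-1] + 8).
Hence t[n] = 1·(-2)^n - 8.
t[18] = 1·(-2)^{18} - 8 = 1·262144 - 8 = 262136.

262136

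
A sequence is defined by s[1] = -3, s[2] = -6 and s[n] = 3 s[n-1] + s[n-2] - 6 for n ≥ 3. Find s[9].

-37359

s[3] = 3(-6) + (-3) - 6 = -27
s[4] = 3(-27) + (-6) - 6 = -93
s[5] = 3(-93) + (-27) - 6 = -312
s[6] = 3(-312) + (-93) - 6 = -1035
s[7] = 3(-1035) + (-312) - 6 = -3423
s[8] = 3(-3423) + (-1035) - 6 = -11310
s[9] = 3(-11310) + (-3423) - 6 = -37359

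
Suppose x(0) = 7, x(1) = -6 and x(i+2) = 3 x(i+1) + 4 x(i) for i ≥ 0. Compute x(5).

x(2) = 3(-6) + 4(7) = 10
x(3) = 3(10) + 4(-6) = 6
x(4) = 3(6) + 4(10) = 58
x(5) = 3(58) + 4(6) = 198

198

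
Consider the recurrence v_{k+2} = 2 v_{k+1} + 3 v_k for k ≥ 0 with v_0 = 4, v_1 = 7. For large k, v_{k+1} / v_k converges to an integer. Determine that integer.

The characteristic equation is r^2 - 2r - 3 = 0, which factors as (r - 3)(r + 1) = 0.
So the roots are 3 and -1. Since |3| > |-1| and the coefficient of 3^k is non-zero, the ratio tends to 3.

3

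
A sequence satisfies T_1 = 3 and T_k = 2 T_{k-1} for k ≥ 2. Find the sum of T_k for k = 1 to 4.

T_2 = 2(3) = 6
T_3 = 2(6) = 12
T_4 = 2(12) = 24
Sum = 3 + 6 + 12 + 24 = 45

45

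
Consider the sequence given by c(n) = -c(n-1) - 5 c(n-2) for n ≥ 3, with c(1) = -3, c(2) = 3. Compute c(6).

c(3) = -3 - 5(-3) = 12
c(4) = -12 - 5(3) = -27
c(5) = -(-27) - 5(12) = -33
c(6) = -(-33) - 5(-27) = 168

168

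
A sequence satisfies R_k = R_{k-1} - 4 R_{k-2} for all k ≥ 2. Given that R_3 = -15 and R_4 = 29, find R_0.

3

Rearranging, R_{k-2} = (R_k - R_{k-1}) / -4.
R_2 = (29 - (-15)) / -4 = 44/-4 = -11
R_1 = (-15 - (-11)) / -4 = -4/-4 = 1
R_0 = (-11 - 1) / -4 = -12/-4 = 3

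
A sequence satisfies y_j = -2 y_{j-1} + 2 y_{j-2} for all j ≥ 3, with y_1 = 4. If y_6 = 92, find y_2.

Let y_2 = w.
y_3 = 8 - 2w
y_4 = -16 + 6w
y_5 = 48 - 16w
y_6 = -128 + 44w
So -128 + 44w = 92, giving w = 5.

5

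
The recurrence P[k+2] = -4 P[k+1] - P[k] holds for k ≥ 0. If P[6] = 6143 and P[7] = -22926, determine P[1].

-6

Rearranging, P[k-2] = -(P[k] + 4 P[k-1]).
P[5] = -(-22926 + 4·6143) = -1646
P[4] = -(6143 + 4·(-1646)) = 441
P[3] = -(-1646 + 4·441) = -118
P[2] = -(441 + 4·(-118)) = 31
P[1] = -(-118 + 4·31) = -6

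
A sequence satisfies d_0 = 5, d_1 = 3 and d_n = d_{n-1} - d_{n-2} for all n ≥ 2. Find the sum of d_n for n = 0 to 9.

1

d_2 = 3 - 5 = -2
d_3 = (-2) - 3 = -5
d_4 = (-5) - (-2) = -3
d_5 = (-3) - (-5) = 2
d_6 = 2 - (-3) = 5
d_7 = 5 - 2 = 3
d_8 = 3 - 5 = -2
d_9 = (-2) - 3 = -5
Sum = 5 + 3 + (-2) + (-5) + (-3) + 2 + 5 + 3 + (-2) + (-5) = 1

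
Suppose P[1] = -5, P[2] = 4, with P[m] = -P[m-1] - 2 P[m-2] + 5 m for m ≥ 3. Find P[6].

P[3] = -4 - 2(-5) + 15 = 21
P[4] = -21 - 2(4) + 20 = -9
P[5] = -(-9) - 2(21) + 25 = -8
P[6] = -(-8) - 2(-9) + 30 = 56

56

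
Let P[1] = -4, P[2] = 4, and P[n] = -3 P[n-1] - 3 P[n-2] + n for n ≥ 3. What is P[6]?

P[3] = -3(4) - 3(-4) + 3 = 3
P[4] = -3(3) - 3(4) + 4 = -17
P[5] = -3(-17) - 3(3) + 5 = 47
P[6] = -3(47) - 3(-17) + 6 = -84

-84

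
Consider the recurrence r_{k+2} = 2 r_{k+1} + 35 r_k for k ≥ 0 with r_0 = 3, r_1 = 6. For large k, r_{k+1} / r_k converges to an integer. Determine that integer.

7

The characteristic equation is r^2 - 2r - 35 = 0, which factors as (r - 7)(r + 5) = 0.
So the roots are 7 and -5. Since |7| > |-5| and the coefficient of 7^k is non-zero, the ratio tends to 7.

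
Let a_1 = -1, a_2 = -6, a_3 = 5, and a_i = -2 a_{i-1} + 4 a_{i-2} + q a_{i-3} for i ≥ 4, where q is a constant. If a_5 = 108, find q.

a_4 = -34 - q
a_5 = 88 - 4q
So 88 - 4q = 108, giving q = -5.

-5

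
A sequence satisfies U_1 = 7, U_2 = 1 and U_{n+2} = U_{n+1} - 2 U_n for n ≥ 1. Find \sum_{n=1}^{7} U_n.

U_3 = 1 - 2·7 = -13
U_4 = (-13) - 2·1 = -15
U_5 = (-15) - 2·(-13) = 11
U_6 = 11 - 2·(-15) = 41
U_7 = 41 - 2·11 = 19
Sum = 7 + 1 + (-13) + (-15) + 11 + 41 + 19 = 51

51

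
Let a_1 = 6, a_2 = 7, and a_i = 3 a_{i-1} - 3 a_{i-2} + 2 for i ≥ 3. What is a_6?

-61

a_3 = 3(7) - 3(6) + 2 = 5
a_4 = 3(5) - 3(7) + 2 = -4
a_5 = 3(-4) - 3(5) + 2 = -25
a_6 = 3(-25) - 3(-4) + 2 = -61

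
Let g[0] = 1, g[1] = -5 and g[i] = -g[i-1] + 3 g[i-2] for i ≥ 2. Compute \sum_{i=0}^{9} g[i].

-2251

g[2] = -(-5) + 3(1) = 8
g[3] = -8 + 3(-5) = -23
g[4] = -(-23) + 3(8) = 47
g[5] = -47 + 3(-23) = -116
g[6] = -(-116) + 3(47) = 257
g[7] = -257 + 3(-116) = -605
g[8] = -(-605) + 3(257) = 1376
g[9] = -1376 + 3(-605) = -3191
Sum = 1 + (-5) + 8 + (-23) + 47 + (-116) + 257 + (-605) + 1376 + (-3191) = -2251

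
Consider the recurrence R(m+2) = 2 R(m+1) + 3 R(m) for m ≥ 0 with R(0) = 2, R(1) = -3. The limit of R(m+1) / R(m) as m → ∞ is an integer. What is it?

The characteristic equation is r^2 - 2r - 3 = 0, which factors as (r - 3)(r + 1) = 0.
So the roots are 3 and -1. Since |3| > |-1| and the coefficient of 3^m is non-zero, the ratio tends to 3.

3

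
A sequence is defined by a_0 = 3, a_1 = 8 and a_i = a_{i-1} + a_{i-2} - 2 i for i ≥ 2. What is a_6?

3

a_2 = 8 + 3 - 4 = 7
a_3 = 7 + 8 - 6 = 9
a_4 = 9 + 7 - 8 = 8
a_5 = 8 + 9 - 10 = 7
a_6 = 7 + 8 - 12 = 3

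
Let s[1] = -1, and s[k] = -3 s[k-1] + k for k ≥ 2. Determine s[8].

s[2] = -3·(-1) + 2 = 5
s[3] = -3·5 + 3 = -12
s[4] = -3·(-12) + 4 = 40
s[5] = -3·40 + 5 = -115
s[6] = -3·(-115) + 6 = 351
s[7] = -3·351 + 7 = -1046
s[8] = -3·(-1046) + 8 = 3146

3146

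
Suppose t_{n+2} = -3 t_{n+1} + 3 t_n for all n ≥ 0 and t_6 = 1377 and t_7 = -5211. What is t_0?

Rearranging, t_{n-2} = (t_n + 3 t_{n-1}) / 3.
t_5 = (-5211 + 3*1377) / 3 = -1080/3 = -360
t_4 = (1377 + 3*(-360)) / 3 = 297/3 = 99
t_3 = (-360 + 3*99) / 3 = -63/3 = -21
t_2 = (99 + 3*(-21)) / 3 = 36/3 = 12
t_1 = (-21 + 3*12) / 3 = 15/3 = 5
t_0 = (12 + 3*5) / 3 = 27/3 = 9

9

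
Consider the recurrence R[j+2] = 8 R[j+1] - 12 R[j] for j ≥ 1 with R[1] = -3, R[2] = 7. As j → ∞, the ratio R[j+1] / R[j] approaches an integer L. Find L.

6

The characteristic equation is r^2 - 8r + 12 = 0, which factors as (r - 6)(r - 2) = 0.
So the roots are 6 and 2. Since |6| > |2| and the coefficient of 6^j is non-zero, the ratio tends to 6.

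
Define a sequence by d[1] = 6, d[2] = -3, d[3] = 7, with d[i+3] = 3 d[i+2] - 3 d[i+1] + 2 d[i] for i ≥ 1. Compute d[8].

669

d[4] = 3·7 - 3·(-3) + 2·6 = 42
d[5] = 3·42 - 3·7 + 2·(-3) = 99
d[6] = 3·99 - 3·42 + 2·7 = 185
d[7] = 3·185 - 3·99 + 2·42 = 342
d[8] = 3·342 - 3·185 + 2·99 = 669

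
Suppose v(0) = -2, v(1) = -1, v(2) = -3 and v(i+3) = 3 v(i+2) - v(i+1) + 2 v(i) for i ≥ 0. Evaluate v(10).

-20079

v(3) = 3(-3) - (-1) + 2(-2) = -12
v(4) = 3(-12) - (-3) + 2(-1) = -35
v(5) = 3(-35) - (-12) + 2(-3) = -99
v(6) = 3(-99) - (-35) + 2(-12) = -286
v(7) = 3(-286) - (-99) + 2(-35) = -829
v(8) = 3(-829) - (-286) + 2(-99) = -2399
v(9) = 3(-2399) - (-829) + 2(-286) = -6940
v(10) = 3(-6940) - (-2399) + 2(-829) = -20079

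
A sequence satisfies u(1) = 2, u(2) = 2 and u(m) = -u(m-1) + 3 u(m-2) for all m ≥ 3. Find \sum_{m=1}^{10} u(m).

-134

u(3) = -2 + 3·2 = 4
u(4) = -4 + 3·2 = 2
u(5) = -2 + 3·4 = 10
u(6) = -10 + 3·2 = -4
u(7) = -(-4) + 3·10 = 34
u(8) = -34 + 3·(-4) = -46
u(9) = -(-46) + 3·34 = 148
u(10) = -148 + 3·(-46) = -286
Sum = 2 + 2 + 4 + 2 + 10 + (-4) + 34 + (-46) + 148 + (-286) = -134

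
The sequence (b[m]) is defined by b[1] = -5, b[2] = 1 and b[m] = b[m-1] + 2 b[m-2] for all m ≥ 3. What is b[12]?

b[3] = 1 + 2*(-5) = -9
b[4] = (-9) + 2*1 = -7
b[5] = (-7) + 2*(-9) = -25
b[6] = (-25) + 2*(-7) = -39
b[7] = (-39) + 2*(-25) = -89
b[8] = (-89) + 2*(-39) = -167
b[9] = (-167) + 2*(-89) = -345
b[10] = (-345) + 2*(-167) = -679
b[11] = (-679) + 2*(-345) = -1369
b[12] = (-1369) + 2*(-679) = -2727

-2727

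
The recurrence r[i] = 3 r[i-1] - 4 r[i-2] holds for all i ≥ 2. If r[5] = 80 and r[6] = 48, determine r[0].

Rearranging, r[i-2] = (r[i] - 3 r[i-1]) / -4.
r[4] = (48 - 3·80) / -4 = -192/-4 = 48
r[3] = (80 - 3·48) / -4 = -64/-4 = 16
r[2] = (48 - 3·16) / -4 = 0/-4 = 0
r[1] = (16 - 3·0) / -4 = 16/-4 = -4
r[0] = (0 - 3·(-4)) / -4 = 12/-4 = -3

-3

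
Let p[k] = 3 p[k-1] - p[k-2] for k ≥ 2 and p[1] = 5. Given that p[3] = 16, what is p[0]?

8

Let p[0] = y.
p[2] = 15 - y
p[3] = 40 - 3y
So 40 - 3y = 16, giving y = 8.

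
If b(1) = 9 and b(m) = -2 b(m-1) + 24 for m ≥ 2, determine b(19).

262152

The fixed point is 24/(1 + 2) = 8, so b(m) - 8 = -2(b(m-1) - 8).
Hence b(m) = 1·(-2)^{m-1} + 8.
b(19) = 1·(-2)^{18} + 8 = 1·262144 + 8 = 262152.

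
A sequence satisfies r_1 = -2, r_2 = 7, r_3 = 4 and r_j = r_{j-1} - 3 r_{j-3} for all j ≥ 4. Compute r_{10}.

208

r_4 = 4 - 3*(-2) = 10
r_5 = 10 - 3*7 = -11
r_6 = (-11) - 3*4 = -23
r_7 = (-23) - 3*10 = -53
r_8 = (-53) - 3*(-11) = -20
r_9 = (-20) - 3*(-23) = 49
r_{10} = 49 - 3*(-53) = 208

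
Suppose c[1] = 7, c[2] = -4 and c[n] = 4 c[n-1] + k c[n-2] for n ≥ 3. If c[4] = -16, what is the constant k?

c[3] = -16 + 7k
c[4] = -64 + 24k
So -64 + 24k = -16, giving k = 2.

2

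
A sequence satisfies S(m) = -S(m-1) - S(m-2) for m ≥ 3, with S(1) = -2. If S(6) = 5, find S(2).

Let S(2) = y.
S(3) = 2 - y
S(4) = -2
S(5) = y
S(6) = 2 - y
So 2 - y = 5, giving y = -3.

-3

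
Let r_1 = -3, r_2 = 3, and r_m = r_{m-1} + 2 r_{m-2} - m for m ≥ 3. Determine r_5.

r_3 = 3 + 2·(-3) - 3 = -6
r_4 = (-6) + 2·3 - 4 = -4
r_5 = (-4) + 2·(-6) - 5 = -21

-21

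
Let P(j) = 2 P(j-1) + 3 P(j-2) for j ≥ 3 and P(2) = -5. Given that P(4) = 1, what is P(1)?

6

Let P(1) = v.
P(3) = -10 + 3v
P(4) = -35 + 6v
So -35 + 6v = 1, giving v = 6.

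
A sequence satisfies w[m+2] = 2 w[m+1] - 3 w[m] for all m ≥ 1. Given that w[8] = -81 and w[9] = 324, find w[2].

Rearranging, w[m-2] = (w[m] - 2 w[m-1]) / -3.
w[7] = (324 - 2*(-81)) / -3 = 486/-3 = -162
w[6] = (-81 - 2*(-162)) / -3 = 243/-3 = -81
w[5] = (-162 - 2*(-81)) / -3 = 0/-3 = 0
w[4] = (-81 - 2*0) / -3 = -81/-3 = 27
w[3] = (0 - 2*27) / -3 = -54/-3 = 18
w[2] = (27 - 2*18) / -3 = -9/-3 = 3

3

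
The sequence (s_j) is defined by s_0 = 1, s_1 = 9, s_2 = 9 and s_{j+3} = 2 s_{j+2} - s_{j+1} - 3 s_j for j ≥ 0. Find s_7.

s_3 = 2(9) - 9 - 3(1) = 6
s_4 = 2(6) - 9 - 3(9) = -24
s_5 = 2(-24) - 6 - 3(9) = -81
s_6 = 2(-81) - (-24) - 3(6) = -156
s_7 = 2(-156) - (-81) - 3(-24) = -159

-159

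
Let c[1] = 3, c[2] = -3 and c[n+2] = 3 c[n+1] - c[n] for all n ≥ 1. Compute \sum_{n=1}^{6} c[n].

c[3] = 3*(-3) - 3 = -12
c[4] = 3*(-12) - (-3) = -33
c[5] = 3*(-33) - (-12) = -87
c[6] = 3*(-87) - (-33) = -228
Sum = 3 + (-3) + (-12) + (-33) + (-87) + (-228) = -360

-360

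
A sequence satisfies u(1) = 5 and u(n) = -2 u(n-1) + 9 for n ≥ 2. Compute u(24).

-16777213

The fixed point is 9/(1 + 2) = 3, so u(n) - 3 = -2(u(n-1) - 3).
Hence u(n) = 2·(-2)^{n-1} + 3.
u(24) = 2·(-2)^{23} + 3 = 2·-8388608 + 3 = -16777213.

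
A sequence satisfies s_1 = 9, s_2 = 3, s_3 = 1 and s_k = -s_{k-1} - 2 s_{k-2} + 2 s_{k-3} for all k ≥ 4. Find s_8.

-37

s_4 = -1 - 2·3 + 2·9 = 11
s_5 = -11 - 2·1 + 2·3 = -7
s_6 = -(-7) - 2·11 + 2·1 = -13
s_7 = -(-13) - 2·(-7) + 2·11 = 49
s_8 = -49 - 2·(-13) + 2·(-7) = -37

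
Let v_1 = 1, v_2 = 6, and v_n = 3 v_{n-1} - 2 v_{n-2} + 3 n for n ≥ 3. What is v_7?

955

v_3 = 3·6 - 2·1 + 9 = 25
v_4 = 3·25 - 2·6 + 12 = 75
v_5 = 3·75 - 2·25 + 15 = 190
v_6 = 3·190 - 2·75 + 18 = 438
v_7 = 3·438 - 2·190 + 21 = 955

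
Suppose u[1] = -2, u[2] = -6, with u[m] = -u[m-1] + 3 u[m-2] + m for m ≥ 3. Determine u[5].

u[3] = -(-6) + 3·(-2) + 3 = 3
u[4] = -3 + 3·(-6) + 4 = -17
u[5] = -(-17) + 3·3 + 5 = 31

31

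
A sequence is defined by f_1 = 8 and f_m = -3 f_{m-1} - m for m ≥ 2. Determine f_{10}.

f_2 = -3(8) - 2 = -26
f_3 = -3(-26) - 3 = 75
f_4 = -3(75) - 4 = -229
f_5 = -3(-229) - 5 = 682
f_6 = -3(682) - 6 = -2052
f_7 = -3(-2052) - 7 = 6149
f_8 = -3(6149) - 8 = -18455
f_9 = -3(-18455) - 9 = 55356
f_{10} = -3(55356) - 10 = -166078

-166078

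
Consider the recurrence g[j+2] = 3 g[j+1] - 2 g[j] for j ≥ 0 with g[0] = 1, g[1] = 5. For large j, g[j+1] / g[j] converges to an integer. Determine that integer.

The characteristic equation is r^2 - 3r + 2 = 0, which factors as (r - 2)(r - 1) = 0.
So the roots are 2 and 1. Since |2| > |1| and the coefficient of 2^j is non-zero, the ratio tends to 2.

2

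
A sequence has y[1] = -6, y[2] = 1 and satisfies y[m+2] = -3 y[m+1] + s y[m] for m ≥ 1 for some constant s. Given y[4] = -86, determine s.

y[3] = -3 - 6s
y[4] = 9 + 19s
So 9 + 19s = -86, giving s = -5.

-5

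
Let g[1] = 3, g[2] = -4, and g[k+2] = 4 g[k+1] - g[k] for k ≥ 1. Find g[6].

g[3] = 4·(-4) - 3 = -19
g[4] = 4·(-19) - (-4) = -72
g[5] = 4·(-72) - (-19) = -269
g[6] = 4·(-269) - (-72) = -1004

-1004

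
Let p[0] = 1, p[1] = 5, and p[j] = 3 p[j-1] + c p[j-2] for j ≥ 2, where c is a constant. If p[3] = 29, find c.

p[2] = 15 + c
p[3] = 45 + 8c
So 45 + 8c = 29, giving c = -2.

-2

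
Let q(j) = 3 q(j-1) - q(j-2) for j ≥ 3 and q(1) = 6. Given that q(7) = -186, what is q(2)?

1

Let q(2) = w.
q(3) = -6 + 3w
q(4) = -18 + 8w
q(5) = -48 + 21w
q(6) = -126 + 55w
q(7) = -330 + 144w
So -330 + 144w = -186, giving w = 1.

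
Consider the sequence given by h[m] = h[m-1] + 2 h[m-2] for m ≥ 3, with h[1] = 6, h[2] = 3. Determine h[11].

h[3] = 3 + 2(6) = 15
h[4] = 15 + 2(3) = 21
h[5] = 21 + 2(15) = 51
h[6] = 51 + 2(21) = 93
h[7] = 93 + 2(51) = 195
h[8] = 195 + 2(93) = 381
h[9] = 381 + 2(195) = 771
h[10] = 771 + 2(381) = 1533
h[11] = 1533 + 2(771) = 3075

3075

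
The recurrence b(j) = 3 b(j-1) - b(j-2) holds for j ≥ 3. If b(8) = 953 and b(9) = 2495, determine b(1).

Rearranging, b(j-2) = -(b(j) - 3 b(j-1)).
b(7) = -(2495 - 3·953) = 364
b(6) = -(953 - 3·364) = 139
b(5) = -(364 - 3·139) = 53
b(4) = -(139 - 3·53) = 20
b(3) = -(53 - 3·20) = 7
b(2) = -(20 - 3·7) = 1
b(1) = -(7 - 3·1) = -4

-4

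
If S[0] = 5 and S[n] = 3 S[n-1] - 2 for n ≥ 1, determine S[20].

13947137605

The fixed point is -2/(1 - 3) = 1, so S[n] - 1 = 3(S[n-1] - 1).
Hence S[n] = 4·3^n + 1.
S[20] = 4·3^{20} + 1 = 4·3486784401 + 1 = 13947137605.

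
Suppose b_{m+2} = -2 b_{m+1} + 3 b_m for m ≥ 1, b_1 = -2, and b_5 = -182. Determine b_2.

7

Let b_2 = z.
b_3 = -6 - 2z
b_4 = 12 + 7z
b_5 = -42 - 20z
So -42 - 20z = -182, giving z = 7.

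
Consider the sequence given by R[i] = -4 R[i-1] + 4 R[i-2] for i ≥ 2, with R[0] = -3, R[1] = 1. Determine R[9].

878848

R[2] = -4·1 + 4·(-3) = -16
R[3] = -4·(-16) + 4·1 = 68
R[4] = -4·68 + 4·(-16) = -336
R[5] = -4·(-336) + 4·68 = 1616
R[6] = -4·1616 + 4·(-336) = -7808
R[7] = -4·(-7808) + 4·1616 = 37696
R[8] = -4·37696 + 4·(-7808) = -182016
R[9] = -4·(-182016) + 4·37696 = 878848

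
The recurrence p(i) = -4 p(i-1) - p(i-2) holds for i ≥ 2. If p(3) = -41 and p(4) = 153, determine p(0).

Rearranging, p(i-2) = -(p(i) + 4 p(i-1)).
p(2) = -(153 + 4·(-41)) = 11
p(1) = -(-41 + 4·11) = -3
p(0) = -(11 + 4·(-3)) = 1

1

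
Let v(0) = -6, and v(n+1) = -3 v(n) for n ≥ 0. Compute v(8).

-39366

v(1) = -3(-6) = 18
v(2) = -3(18) = -54
v(3) = -3(-54) = 162
v(4) = -3(162) = -486
v(5) = -3(-486) = 1458
v(6) = -3(1458) = -4374
v(7) = -3(-4374) = 13122
v(8) = -3(13122) = -39366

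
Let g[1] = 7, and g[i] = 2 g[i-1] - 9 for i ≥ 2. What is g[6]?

g[2] = 2·7 - 9 = 5
g[3] = 2·5 - 9 = 1
g[4] = 2·1 - 9 = -7
g[5] = 2·(-7) - 9 = -23
g[6] = 2·(-23) - 9 = -55

-55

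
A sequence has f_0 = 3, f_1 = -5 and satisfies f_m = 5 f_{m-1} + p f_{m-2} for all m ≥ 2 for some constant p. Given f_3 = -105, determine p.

2

f_2 = -25 + 3p
f_3 = -125 + 10p
So -125 + 10p = -105, giving p = 2.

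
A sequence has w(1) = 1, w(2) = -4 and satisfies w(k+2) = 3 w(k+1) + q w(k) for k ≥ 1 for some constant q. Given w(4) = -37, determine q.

w(3) = -12 + q
w(4) = -36 - q
So -36 - q = -37, giving q = 1.

1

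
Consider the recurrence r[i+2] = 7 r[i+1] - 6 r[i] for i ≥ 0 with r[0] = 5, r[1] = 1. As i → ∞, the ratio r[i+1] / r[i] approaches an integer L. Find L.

The characteristic equation is r^2 - 7r + 6 = 0, which factors as (r - 6)(r - 1) = 0.
So the roots are 6 and 1. Since |6| > |1| and the coefficient of 6^i is non-zero, the ratio tends to 6.

6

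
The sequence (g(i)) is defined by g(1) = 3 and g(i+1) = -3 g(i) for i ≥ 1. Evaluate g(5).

243

g(2) = -3·3 = -9
g(3) = -3·(-9) = 27
g(4) = -3·27 = -81
g(5) = -3·(-81) = 243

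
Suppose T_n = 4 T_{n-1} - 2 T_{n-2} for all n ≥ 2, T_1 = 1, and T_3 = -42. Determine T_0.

Let T_0 = x.
T_2 = 4 - 2x
T_3 = 14 - 8x
So 14 - 8x = -42, giving x = 7.

7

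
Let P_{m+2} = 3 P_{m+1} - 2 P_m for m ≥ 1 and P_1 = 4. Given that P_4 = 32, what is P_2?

8

Let P_2 = v.
P_3 = -8 + 3v
P_4 = -24 + 7v
So -24 + 7v = 32, giving v = 8.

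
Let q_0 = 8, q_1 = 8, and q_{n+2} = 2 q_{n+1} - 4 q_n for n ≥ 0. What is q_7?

q_2 = 2·8 - 4·8 = -16
q_3 = 2·(-16) - 4·8 = -64
q_4 = 2·(-64) - 4·(-16) = -64
q_5 = 2·(-64) - 4·(-64) = 128
q_6 = 2·128 - 4·(-64) = 512
q_7 = 2·512 - 4·128 = 512

512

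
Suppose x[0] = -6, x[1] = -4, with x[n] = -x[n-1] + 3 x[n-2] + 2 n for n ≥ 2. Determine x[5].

48

x[2] = -(-4) + 3·(-6) + 4 = -10
x[3] = -(-10) + 3·(-4) + 6 = 4
x[4] = -4 + 3·(-10) + 8 = -26
x[5] = -(-26) + 3·4 + 10 = 48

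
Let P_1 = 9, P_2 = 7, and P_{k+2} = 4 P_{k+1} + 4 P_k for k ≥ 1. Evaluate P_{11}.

17600512

P_3 = 4·7 + 4·9 = 64
P_4 = 4·64 + 4·7 = 284
P_5 = 4·284 + 4·64 = 1392
P_6 = 4·1392 + 4·284 = 6704
P_7 = 4·6704 + 4·1392 = 32384
P_8 = 4·32384 + 4·6704 = 156352
P_9 = 4·156352 + 4·32384 = 754944
P_{10} = 4·754944 + 4·156352 = 3645184
P_{11} = 4·3645184 + 4·754944 = 17600512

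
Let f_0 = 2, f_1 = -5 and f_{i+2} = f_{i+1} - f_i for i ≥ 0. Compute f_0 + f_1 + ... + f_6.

f_2 = (-5) - 2 = -7
f_3 = (-7) - (-5) = -2
f_4 = (-2) - (-7) = 5
f_5 = 5 - (-2) = 7
f_6 = 7 - 5 = 2
Sum = 2 + (-5) + (-7) + (-2) + 5 + 7 + 2 = 2

2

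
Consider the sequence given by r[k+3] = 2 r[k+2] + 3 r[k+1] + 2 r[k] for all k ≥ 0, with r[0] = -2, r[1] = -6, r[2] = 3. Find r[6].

r[3] = 2·3 + 3·(-6) + 2·(-2) = -16
r[4] = 2·(-16) + 3·3 + 2·(-6) = -35
r[5] = 2·(-35) + 3·(-16) + 2·3 = -112
r[6] = 2·(-112) + 3·(-35) + 2·(-16) = -361

-361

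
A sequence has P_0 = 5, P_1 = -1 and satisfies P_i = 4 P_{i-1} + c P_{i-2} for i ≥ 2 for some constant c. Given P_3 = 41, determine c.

3

P_2 = -4 + 5c
P_3 = -16 + 19c
So -16 + 19c = 41, giving c = 3.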